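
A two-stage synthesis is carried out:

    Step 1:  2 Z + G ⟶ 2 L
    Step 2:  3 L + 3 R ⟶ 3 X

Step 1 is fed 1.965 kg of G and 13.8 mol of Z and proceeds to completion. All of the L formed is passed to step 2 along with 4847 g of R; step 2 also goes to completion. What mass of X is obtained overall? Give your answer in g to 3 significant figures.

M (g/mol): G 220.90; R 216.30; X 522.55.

Step 1:
n(G) = 1.965×1000 / 220.90 = 8.895 mol
n(Z) = 13.80 mol
n/ν → G: 8.895, Z: 6.900; Z is limiting.
n(L) produced = (2/2) × 13.80 = 13.80 mol
Step 2:
n(L) available = 13.80 mol
n(R) = 4847 / 216.30 = 22.41 mol
n/ν → L: 4.600, R: 7.470; L is limiting.
n(X) = (3/3) × 13.80 = 13.80 mol
mass = 13.80 × 522.55 = 7211 g

7210 g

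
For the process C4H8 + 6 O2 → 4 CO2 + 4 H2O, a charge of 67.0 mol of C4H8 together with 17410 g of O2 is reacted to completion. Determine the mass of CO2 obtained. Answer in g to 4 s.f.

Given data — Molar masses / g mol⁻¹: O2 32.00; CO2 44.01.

11790 g

n(C4H8) = 67.00 mol
n(O2) = 17410 / 32.00 = 544.1 mol
n/ν for C4H8 = 67.00/1 = 67.00
n/ν for O2 = 544.1/6 = 90.68
Smallest n/ν is C4H8 → limiting reagent.
n(CO2) = (4/1) × 67.00 = 268.0 mol
mass = 268.0 × 44.01 = 11790 g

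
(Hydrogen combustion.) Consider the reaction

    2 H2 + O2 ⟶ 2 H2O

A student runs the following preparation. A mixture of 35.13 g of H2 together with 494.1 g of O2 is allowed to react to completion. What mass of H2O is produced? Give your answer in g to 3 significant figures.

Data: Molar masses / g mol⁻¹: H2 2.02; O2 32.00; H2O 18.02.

313 g

n(H2) = 35.13 / 2.02 = 17.39 mol
n(O2) = 494.1 / 32.00 = 15.44 mol
n/ν for H2 = 17.39/2 = 8.695
n/ν for O2 = 15.44/1 = 15.44
Smallest n/ν is H2 → limiting reagent.
n(H2O) = (2/2) × 17.39 = 17.39 mol
mass = 17.39 × 18.02 = 313.4 g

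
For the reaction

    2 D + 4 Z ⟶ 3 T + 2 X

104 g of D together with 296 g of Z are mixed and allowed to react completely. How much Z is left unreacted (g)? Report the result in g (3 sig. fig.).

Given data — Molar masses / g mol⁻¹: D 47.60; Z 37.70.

n(D) = 104.0 / 47.60 = 2.185 mol
n(Z) = 296.0 / 37.70 = 7.851 mol
n/ν for D = 2.185/2 = 1.093
n/ν for Z = 7.851/4 = 1.963
Smallest n/ν is D → limiting reagent.
Z consumed = (4/2) × 2.185 = 4.370 mol
Z remaining = 7.851 − 4.370 = 3.481 mol
mass = 3.481 × 37.70 = 131.2 g

131 g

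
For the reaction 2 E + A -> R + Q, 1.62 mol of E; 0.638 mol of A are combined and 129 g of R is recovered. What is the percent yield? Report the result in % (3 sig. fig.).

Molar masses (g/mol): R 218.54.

92.5 %

n(E) = 1.620 mol
n(A) = 0.6380 mol
n/ν → E: 0.8100, A: 0.6380; A is limiting.
theoretical n(R) = (1/1) × 0.6380 = 0.6380 mol → 139.4 g
% yield = 129 / 139.4 × 100 = 92.54 %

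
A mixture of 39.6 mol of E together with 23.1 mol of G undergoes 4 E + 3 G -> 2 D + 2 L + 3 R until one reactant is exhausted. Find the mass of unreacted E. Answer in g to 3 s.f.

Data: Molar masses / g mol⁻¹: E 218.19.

n(E) = 39.60 mol
n(G) = 23.10 mol
n/ν → E: 9.900, G: 7.700; G is limiting.
E consumed = (4/3) × 23.10 = 30.80 mol
E remaining = 39.60 − 30.80 = 8.800 mol
mass = 8.800 × 218.19 = 1920 g

1920 g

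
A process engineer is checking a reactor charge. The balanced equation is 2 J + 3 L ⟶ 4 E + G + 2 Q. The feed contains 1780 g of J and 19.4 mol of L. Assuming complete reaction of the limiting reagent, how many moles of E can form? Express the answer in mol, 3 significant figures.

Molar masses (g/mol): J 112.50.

n(J) = 1780 / 112.50 = 15.82 mol
n(L) = 19.40 mol
n/ν for J = 15.82/2 = 7.910
n/ν for L = 19.40/3 = 6.467
Smallest n/ν is L → limiting reagent.
n(E) = (4/3) × 19.40 = 25.87 mol

25.9 mol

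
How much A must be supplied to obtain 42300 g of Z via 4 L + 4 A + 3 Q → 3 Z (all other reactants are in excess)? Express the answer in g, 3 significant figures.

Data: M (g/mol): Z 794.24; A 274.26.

n(Z) = 42300 / 794.24 = 53.26 mol
n(A) = (4/3) × 53.26 = 71.01 mol
mass = 71.01 × 274.26 = 19480 g

19500 g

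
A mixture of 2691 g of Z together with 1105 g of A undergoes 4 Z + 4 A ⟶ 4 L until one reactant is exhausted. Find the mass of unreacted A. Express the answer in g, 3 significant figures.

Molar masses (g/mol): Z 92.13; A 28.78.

n(Z) = 2691 / 92.13 = 29.21 mol
n(A) = 1105 / 28.78 = 38.39 mol
n/ν for Z = 29.21/4 = 7.303
n/ν for A = 38.39/4 = 9.598
Smallest n/ν is Z → limiting reagent.
A consumed = (4/4) × 29.21 = 29.21 mol
A remaining = 38.39 − 29.21 = 9.180 mol
mass = 9.180 × 28.78 = 264.2 g

264 g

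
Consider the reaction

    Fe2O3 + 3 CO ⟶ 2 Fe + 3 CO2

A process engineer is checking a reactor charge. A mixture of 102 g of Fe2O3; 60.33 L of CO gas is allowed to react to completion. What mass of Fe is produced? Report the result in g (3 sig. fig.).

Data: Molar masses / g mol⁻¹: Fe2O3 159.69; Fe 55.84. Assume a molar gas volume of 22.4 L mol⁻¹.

n(Fe2O3) = 102.0 / 159.69 = 0.6387 mol
n(CO) = 60.33 / 22.4 = 2.693 mol
n/ν for Fe2O3 = 0.6387/1 = 0.6387
n/ν for CO = 2.693/3 = 0.8977
Smallest n/ν is Fe2O3 → limiting reagent.
n(Fe) = (2/1) × 0.6387 = 1.277 mol
mass = 1.277 × 55.84 = 71.31 g

71.3 g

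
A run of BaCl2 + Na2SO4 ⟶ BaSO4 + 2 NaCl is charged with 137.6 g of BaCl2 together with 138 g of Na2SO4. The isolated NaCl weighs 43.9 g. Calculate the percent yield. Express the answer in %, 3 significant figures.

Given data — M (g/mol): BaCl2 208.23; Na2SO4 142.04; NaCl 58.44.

n(BaCl2) = 137.6 / 208.23 = 0.6608 mol
n(Na2SO4) = 138.0 / 142.04 = 0.9716 mol
n/ν for BaCl2 = 0.6608/1 = 0.6608
n/ν for Na2SO4 = 0.9716/1 = 0.9716
Smallest n/ν is BaCl2 → limiting reagent.
theoretical n(NaCl) = (2/1) × 0.6608 = 1.322 mol → 77.26 g
% yield = 43.9 / 77.26 × 100 = 56.82 %

56.8 %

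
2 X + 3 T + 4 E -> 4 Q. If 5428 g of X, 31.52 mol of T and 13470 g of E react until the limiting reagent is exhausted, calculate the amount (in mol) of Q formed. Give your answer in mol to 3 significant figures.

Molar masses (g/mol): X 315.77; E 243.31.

34.4 mol

n(X) = 5428 / 315.77 = 17.19 mol
n(T) = 31.52 mol
n(E) = 13470 / 243.31 = 55.36 mol
n/ν → X: 8.595, T: 10.51, E: 13.84; X is limiting.
n(Q) = (4/2) × 17.19 = 34.38 mol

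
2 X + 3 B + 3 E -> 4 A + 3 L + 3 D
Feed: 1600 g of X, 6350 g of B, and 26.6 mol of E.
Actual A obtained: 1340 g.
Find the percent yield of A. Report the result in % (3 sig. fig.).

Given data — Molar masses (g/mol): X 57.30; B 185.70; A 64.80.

n(X) = 1600 / 57.30 = 27.92 mol
n(B) = 6350 / 185.70 = 34.19 mol
n(E) = 26.60 mol
n/ν for X = 27.92/2 = 13.96
n/ν for B = 34.19/3 = 11.40
n/ν for E = 26.60/3 = 8.867
Smallest n/ν is E → limiting reagent.
theoretical n(A) = (4/3) × 26.60 = 35.47 mol → 2298 g
% yield = 1340 / 2298 × 100 = 58.31 %

58.3 %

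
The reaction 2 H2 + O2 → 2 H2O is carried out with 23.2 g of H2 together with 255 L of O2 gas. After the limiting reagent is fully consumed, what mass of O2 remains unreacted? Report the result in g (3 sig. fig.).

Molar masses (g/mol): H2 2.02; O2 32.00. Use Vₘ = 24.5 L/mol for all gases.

n(H2) = 23.20 / 2.02 = 11.49 mol
n(O2) = 255.0 / 24.5 = 10.41 mol
n/ν for H2 = 11.49/2 = 5.745
n/ν for O2 = 10.41/1 = 10.41
Smallest n/ν is H2 → limiting reagent.
O2 consumed = (1/2) × 11.49 = 5.745 mol
O2 remaining = 10.41 − 5.745 = 4.665 mol
mass = 4.665 × 32.00 = 149.3 g

149 g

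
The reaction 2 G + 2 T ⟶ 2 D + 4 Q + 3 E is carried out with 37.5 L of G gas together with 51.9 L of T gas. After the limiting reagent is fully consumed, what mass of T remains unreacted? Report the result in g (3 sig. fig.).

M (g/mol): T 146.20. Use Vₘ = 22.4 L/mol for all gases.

n(G) = 37.50 / 22.4 = 1.674 mol
n(T) = 51.90 / 22.4 = 2.317 mol
n/ν for G = 1.674/2 = 0.8370
n/ν for T = 2.317/2 = 1.159
Smallest n/ν is G → limiting reagent.
T consumed = (2/2) × 1.674 = 1.674 mol
T remaining = 2.317 − 1.674 = 0.6430 mol
mass = 0.6430 × 146.20 = 94.01 g

94.0 g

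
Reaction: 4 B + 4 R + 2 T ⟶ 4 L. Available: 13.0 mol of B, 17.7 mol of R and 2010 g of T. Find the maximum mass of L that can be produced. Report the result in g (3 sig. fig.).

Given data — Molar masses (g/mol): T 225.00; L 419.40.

5450 g

n(B) = 13.00 mol
n(R) = 17.70 mol
n(T) = 2010 / 225.00 = 8.933 mol
n/ν for B = 13.00/4 = 3.250
n/ν for R = 17.70/4 = 4.425
n/ν for T = 8.933/2 = 4.467
Smallest n/ν is B → limiting reagent.
n(L) = (4/4) × 13.00 = 13.00 mol
mass = 13.00 × 419.40 = 5452 g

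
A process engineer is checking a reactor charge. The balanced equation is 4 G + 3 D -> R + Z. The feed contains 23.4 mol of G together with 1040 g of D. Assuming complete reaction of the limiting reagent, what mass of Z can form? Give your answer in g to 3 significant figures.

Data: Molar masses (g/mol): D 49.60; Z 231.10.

1350 g

n(G) = 23.40 mol
n(D) = 1040 / 49.60 = 20.97 mol
n/ν for G = 23.40/4 = 5.850
n/ν for D = 20.97/3 = 6.990
Smallest n/ν is G → limiting reagent.
n(Z) = (1/4) × 23.40 = 5.850 mol
mass = 5.850 × 231.10 = 1352 g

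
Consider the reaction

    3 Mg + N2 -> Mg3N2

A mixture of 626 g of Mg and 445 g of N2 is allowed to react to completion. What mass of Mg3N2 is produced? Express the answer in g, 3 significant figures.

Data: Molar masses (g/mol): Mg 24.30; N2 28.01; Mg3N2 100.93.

867 g

n(Mg) = 626.0 / 24.30 = 25.76 mol
n(N2) = 445.0 / 28.01 = 15.89 mol
n/ν for Mg = 25.76/3 = 8.587
n/ν for N2 = 15.89/1 = 15.89
Smallest n/ν is Mg → limiting reagent.
n(Mg3N2) = (1/3) × 25.76 = 8.587 mol
mass = 8.587 × 100.93 = 866.7 g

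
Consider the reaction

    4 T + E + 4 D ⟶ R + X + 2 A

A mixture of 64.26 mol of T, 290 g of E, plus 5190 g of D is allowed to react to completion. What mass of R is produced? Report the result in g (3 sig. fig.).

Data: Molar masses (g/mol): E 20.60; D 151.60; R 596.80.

n(T) = 64.26 mol
n(E) = 290.0 / 20.60 = 14.08 mol
n(D) = 5190 / 151.60 = 34.23 mol
n/ν for T = 64.26/4 = 16.07
n/ν for E = 14.08/1 = 14.08
n/ν for D = 34.23/4 = 8.558
Smallest n/ν is D → limiting reagent.
n(R) = (1/4) × 34.23 = 8.558 mol
mass = 8.558 × 596.80 = 5107 g

5110 g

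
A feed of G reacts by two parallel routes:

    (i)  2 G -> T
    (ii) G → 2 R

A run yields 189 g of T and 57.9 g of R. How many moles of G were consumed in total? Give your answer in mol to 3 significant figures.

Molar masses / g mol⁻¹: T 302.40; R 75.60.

n(T) = 189 / 302.40 = 0.6250 mol
n(R) = 57.9 / 75.60 = 0.7659 mol
n(G) via (i) = (2/1)×0.6250 = 1.250 mol
n(G) via (ii) = (1/2)×0.7659 = 0.3830 mol
total n(G) = 1.250 + 0.3830 = 1.633 mol

1.63 mol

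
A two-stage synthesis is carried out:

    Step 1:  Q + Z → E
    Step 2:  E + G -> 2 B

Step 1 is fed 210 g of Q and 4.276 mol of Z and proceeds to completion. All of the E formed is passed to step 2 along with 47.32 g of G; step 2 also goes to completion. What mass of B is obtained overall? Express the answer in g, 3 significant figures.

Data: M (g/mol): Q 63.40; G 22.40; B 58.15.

246 g

Step 1:
n(Q) = 210.0 / 63.40 = 3.312 mol
n(Z) = 4.276 mol
n/ν → Q: 3.312, Z: 4.276; Q is limiting.
n(E) produced = (1/1) × 3.312 = 3.312 mol
Step 2:
n(E) available = 3.312 mol
n(G) = 47.32 / 22.40 = 2.113 mol
n/ν → E: 3.312, G: 2.113; G is limiting.
n(B) = (2/1) × 2.113 = 4.226 mol
mass = 4.226 × 58.15 = 245.7 g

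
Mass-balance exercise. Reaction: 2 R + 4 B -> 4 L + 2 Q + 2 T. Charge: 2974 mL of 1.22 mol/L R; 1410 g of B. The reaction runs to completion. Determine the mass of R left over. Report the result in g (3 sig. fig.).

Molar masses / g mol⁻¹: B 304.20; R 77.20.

n(R) = 1.22 × 2974/1000 = 3.628 mol
n(B) = 1410 / 304.20 = 4.635 mol
n/ν → R: 1.814, B: 1.159; B is limiting.
R consumed = (2/4) × 4.635 = 2.318 mol
R remaining = 3.628 − 2.318 = 1.310 mol
mass = 1.310 × 77.20 = 101.1 g

101 g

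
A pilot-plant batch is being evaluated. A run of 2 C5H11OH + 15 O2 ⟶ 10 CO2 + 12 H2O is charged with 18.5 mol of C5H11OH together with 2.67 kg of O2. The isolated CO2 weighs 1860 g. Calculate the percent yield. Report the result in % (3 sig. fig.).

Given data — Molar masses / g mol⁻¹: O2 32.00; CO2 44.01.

n(C5H11OH) = 18.50 mol
n(O2) = 2.670×1000 / 32.00 = 83.44 mol
n/ν → C5H11OH: 9.250, O2: 5.563; O2 is limiting.
theoretical n(CO2) = (10/15) × 83.44 = 55.63 mol → 2448 g
% yield = 1860 / 2448 × 100 = 75.98 %

76.0 %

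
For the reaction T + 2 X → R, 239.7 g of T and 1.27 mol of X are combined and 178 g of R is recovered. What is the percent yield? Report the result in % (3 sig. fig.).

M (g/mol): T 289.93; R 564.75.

n(T) = 239.7 / 289.93 = 0.8268 mol
n(X) = 1.270 mol
n/ν for T = 0.8268/1 = 0.8268
n/ν for X = 1.270/2 = 0.6350
Smallest n/ν is X → limiting reagent.
theoretical n(R) = (1/2) × 1.270 = 0.6350 mol → 358.6 g
% yield = 178 / 358.6 × 100 = 49.64 %

49.6 %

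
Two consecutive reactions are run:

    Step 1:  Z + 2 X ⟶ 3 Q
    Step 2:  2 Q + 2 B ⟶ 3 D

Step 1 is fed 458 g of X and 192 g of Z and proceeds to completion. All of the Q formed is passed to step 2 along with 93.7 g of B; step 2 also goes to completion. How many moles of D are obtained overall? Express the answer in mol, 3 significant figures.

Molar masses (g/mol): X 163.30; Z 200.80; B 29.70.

Step 1:
n(X) = 458.0 / 163.30 = 2.805 mol
n(Z) = 192.0 / 200.80 = 0.9562 mol
n/ν for X = 2.805/2 = 1.403
n/ν for Z = 0.9562/1 = 0.9562
Smallest n/ν is Z → limiting reagent.
n(Q) produced = (3/1) × 0.9562 = 2.869 mol
Step 2:
n(Q) available = 2.869 mol
n(B) = 93.70 / 29.70 = 3.155 mol
n/ν for Q = 2.869/2 = 1.435
n/ν for B = 3.155/2 = 1.578
Smallest n/ν is Q → limiting reagent.
n(D) = (3/2) × 2.869 = 4.304 mol

4.30 mol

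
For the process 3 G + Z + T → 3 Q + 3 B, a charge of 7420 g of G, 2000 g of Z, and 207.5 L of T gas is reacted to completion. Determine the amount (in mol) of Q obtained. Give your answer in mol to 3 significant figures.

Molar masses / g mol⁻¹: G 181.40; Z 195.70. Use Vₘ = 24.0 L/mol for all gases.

25.9 mol

n(G) = 7420 / 181.40 = 40.90 mol
n(Z) = 2000 / 195.70 = 10.22 mol
n(T) = 207.5 / 24.0 = 8.646 mol
n/ν for G = 40.90/3 = 13.63
n/ν for Z = 10.22/1 = 10.22
n/ν for T = 8.646/1 = 8.646
Smallest n/ν is T → limiting reagent.
n(Q) = (3/1) × 8.646 = 25.94 mol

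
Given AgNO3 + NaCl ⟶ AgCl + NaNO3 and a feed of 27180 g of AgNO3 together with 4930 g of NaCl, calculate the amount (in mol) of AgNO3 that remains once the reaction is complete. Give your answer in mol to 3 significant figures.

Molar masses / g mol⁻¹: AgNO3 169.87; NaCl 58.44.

n(AgNO3) = 27180 / 169.87 = 160.0 mol
n(NaCl) = 4930 / 58.44 = 84.36 mol
n/ν → AgNO3: 160.0, NaCl: 84.36; NaCl is limiting.
AgNO3 consumed = (1/1) × 84.36 = 84.36 mol
AgNO3 remaining = 160.0 − 84.36 = 75.64 mol

75.6 mol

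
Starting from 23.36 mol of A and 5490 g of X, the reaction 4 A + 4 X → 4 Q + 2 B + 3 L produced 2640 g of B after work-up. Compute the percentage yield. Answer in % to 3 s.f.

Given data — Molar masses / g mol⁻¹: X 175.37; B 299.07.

75.6 %

n(A) = 23.36 mol
n(X) = 5490 / 175.37 = 31.31 mol
n/ν for A = 23.36/4 = 5.840
n/ν for X = 31.31/4 = 7.828
Smallest n/ν is A → limiting reagent.
theoretical n(B) = (2/4) × 23.36 = 11.68 mol → 3493 g
% yield = 2640 / 3493 × 100 = 75.58 %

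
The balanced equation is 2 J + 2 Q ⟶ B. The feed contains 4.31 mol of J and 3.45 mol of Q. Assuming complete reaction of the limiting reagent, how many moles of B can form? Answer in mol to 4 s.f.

1.725 mol

n(J) = 4.310 mol
n(Q) = 3.450 mol
n/ν for J = 4.310/2 = 2.155
n/ν for Q = 3.450/2 = 1.725
Smallest n/ν is Q → limiting reagent.
n(B) = (1/2) × 3.450 = 1.725 mol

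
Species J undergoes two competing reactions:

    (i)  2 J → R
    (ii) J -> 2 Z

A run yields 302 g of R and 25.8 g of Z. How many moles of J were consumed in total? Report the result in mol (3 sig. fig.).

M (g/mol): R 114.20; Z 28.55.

n(R) = 302 / 114.20 = 2.644 mol
n(Z) = 25.8 / 28.55 = 0.9037 mol
n(J) via (i) = (2/1)×2.644 = 5.288 mol
n(J) via (ii) = (1/2)×0.9037 = 0.4519 mol
total n(J) = 5.288 + 0.4519 = 5.740 mol

5.74 mol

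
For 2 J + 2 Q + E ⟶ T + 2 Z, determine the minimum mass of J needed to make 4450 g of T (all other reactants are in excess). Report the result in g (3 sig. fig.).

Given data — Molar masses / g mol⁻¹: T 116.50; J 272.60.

20800 g

n(T) = 4450 / 116.50 = 38.20 mol
n(J) = (2/1) × 38.20 = 76.40 mol
mass = 76.40 × 272.60 = 20830 g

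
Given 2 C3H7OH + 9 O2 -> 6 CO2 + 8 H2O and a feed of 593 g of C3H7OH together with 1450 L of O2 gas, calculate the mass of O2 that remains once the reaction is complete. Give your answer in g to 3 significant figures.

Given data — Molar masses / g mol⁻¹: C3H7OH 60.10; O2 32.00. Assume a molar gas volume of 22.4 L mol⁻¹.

651 g

n(C3H7OH) = 593.0 / 60.10 = 9.867 mol
n(O2) = 1450 / 22.4 = 64.73 mol
n/ν → C3H7OH: 4.934, O2: 7.192; C3H7OH is limiting.
O2 consumed = (9/2) × 9.867 = 44.40 mol
O2 remaining = 64.73 − 44.40 = 20.33 mol
mass = 20.33 × 32.00 = 650.6 g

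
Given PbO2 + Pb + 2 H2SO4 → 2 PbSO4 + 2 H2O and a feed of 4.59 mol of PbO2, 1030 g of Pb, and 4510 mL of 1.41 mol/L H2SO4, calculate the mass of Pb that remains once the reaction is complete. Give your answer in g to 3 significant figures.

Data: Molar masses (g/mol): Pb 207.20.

n(PbO2) = 4.590 mol
n(Pb) = 1030 / 207.20 = 4.971 mol
n(H2SO4) = 1.41 × 4510/1000 = 6.359 mol
n/ν → PbO2: 4.590, Pb: 4.971, H2SO4: 3.180; H2SO4 is limiting.
Pb consumed = (1/2) × 6.359 = 3.180 mol
Pb remaining = 4.971 − 3.180 = 1.791 mol
mass = 1.791 × 207.20 = 371.1 g

371 g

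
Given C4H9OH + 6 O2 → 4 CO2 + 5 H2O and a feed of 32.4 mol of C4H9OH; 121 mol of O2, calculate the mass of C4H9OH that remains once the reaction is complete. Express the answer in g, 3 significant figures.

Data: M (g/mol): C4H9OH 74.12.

907 g

n(C4H9OH) = 32.40 mol
n(O2) = 121.0 mol
n/ν for C4H9OH = 32.40/1 = 32.40
n/ν for O2 = 121.0/6 = 20.17
Smallest n/ν is O2 → limiting reagent.
C4H9OH consumed = (1/6) × 121.0 = 20.17 mol
C4H9OH remaining = 32.40 − 20.17 = 12.23 mol
mass = 12.23 × 74.12 = 906.5 g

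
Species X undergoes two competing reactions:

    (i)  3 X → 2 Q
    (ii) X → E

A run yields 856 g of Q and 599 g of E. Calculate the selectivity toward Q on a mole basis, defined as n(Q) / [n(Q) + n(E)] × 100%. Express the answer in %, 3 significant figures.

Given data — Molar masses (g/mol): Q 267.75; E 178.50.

n(Q) = 856 / 267.75 = 3.197 mol
n(E) = 599 / 178.50 = 3.356 mol
selectivity = 3.197/(3.197+3.356) × 100 = 48.79 %

48.8 %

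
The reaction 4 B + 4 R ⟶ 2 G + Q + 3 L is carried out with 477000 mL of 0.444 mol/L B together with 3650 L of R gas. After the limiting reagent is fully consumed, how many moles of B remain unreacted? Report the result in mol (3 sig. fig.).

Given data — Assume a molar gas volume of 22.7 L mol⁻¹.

n(B) = 0.444 × 477000/1000 = 211.8 mol
n(R) = 3650 / 22.7 = 160.8 mol
n/ν for B = 211.8/4 = 52.95
n/ν for R = 160.8/4 = 40.20
Smallest n/ν is R → limiting reagent.
B consumed = (4/4) × 160.8 = 160.8 mol
B remaining = 211.8 − 160.8 = 51.00 mol

51.0 mol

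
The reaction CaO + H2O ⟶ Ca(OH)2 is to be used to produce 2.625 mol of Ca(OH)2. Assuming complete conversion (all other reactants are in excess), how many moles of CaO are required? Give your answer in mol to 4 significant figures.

n(Ca(OH)2) = 2.625 mol
n(CaO) = (1/1) × 2.625 = 2.625 mol

2.625 mol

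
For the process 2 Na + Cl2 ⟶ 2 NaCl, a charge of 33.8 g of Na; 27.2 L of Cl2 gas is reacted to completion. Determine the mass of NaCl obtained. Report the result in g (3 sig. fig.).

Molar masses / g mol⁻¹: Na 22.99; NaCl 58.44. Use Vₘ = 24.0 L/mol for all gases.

85.9 g

n(Na) = 33.80 / 22.99 = 1.470 mol
n(Cl2) = 27.20 / 24.0 = 1.133 mol
n/ν for Na = 1.470/2 = 0.7350
n/ν for Cl2 = 1.133/1 = 1.133
Smallest n/ν is Na → limiting reagent.
n(NaCl) = (2/2) × 1.470 = 1.470 mol
mass = 1.470 × 58.44 = 85.91 g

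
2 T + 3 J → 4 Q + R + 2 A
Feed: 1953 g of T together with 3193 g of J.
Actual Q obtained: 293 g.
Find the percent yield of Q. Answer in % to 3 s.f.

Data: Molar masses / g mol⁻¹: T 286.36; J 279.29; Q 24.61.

n(T) = 1953 / 286.36 = 6.820 mol
n(J) = 3193 / 279.29 = 11.43 mol
n/ν → T: 3.410, J: 3.810; T is limiting.
theoretical n(Q) = (4/2) × 6.820 = 13.64 mol → 335.7 g
% yield = 293 / 335.7 × 100 = 87.28 %

87.3 %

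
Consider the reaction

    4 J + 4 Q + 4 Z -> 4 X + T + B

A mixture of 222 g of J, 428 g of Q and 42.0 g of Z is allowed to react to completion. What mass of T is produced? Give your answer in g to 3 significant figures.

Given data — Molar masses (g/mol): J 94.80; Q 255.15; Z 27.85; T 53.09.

20.0 g

n(J) = 222.0 / 94.80 = 2.342 mol
n(Q) = 428.0 / 255.15 = 1.677 mol
n(Z) = 42.00 / 27.85 = 1.508 mol
n/ν for J = 2.342/4 = 0.5855
n/ν for Q = 1.677/4 = 0.4193
n/ν for Z = 1.508/4 = 0.3770
Smallest n/ν is Z → limiting reagent.
n(T) = (1/4) × 1.508 = 0.3770 mol
mass = 0.3770 × 53.09 = 20.01 g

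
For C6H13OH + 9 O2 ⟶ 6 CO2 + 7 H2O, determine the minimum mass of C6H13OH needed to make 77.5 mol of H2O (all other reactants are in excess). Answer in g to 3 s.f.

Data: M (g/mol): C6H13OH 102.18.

n(H2O) = 77.50 mol
n(C6H13OH) = (1/7) × 77.50 = 11.07 mol
mass = 11.07 × 102.18 = 1131 g

1130 g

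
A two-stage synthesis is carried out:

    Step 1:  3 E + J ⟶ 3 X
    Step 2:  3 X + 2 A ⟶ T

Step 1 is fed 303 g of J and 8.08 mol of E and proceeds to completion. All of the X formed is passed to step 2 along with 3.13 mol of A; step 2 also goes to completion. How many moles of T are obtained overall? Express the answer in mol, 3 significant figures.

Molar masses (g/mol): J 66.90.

1.57 mol

Step 1:
n(J) = 303.0 / 66.90 = 4.529 mol
n(E) = 8.080 mol
n/ν for J = 4.529/1 = 4.529
n/ν for E = 8.080/3 = 2.693
Smallest n/ν is E → limiting reagent.
n(X) produced = (3/3) × 8.080 = 8.080 mol
Step 2:
n(X) available = 8.080 mol
n(A) = 3.130 mol
n/ν for X = 8.080/3 = 2.693
n/ν for A = 3.130/2 = 1.565
Smallest n/ν is A → limiting reagent.
n(T) = (1/2) × 3.130 = 1.565 mol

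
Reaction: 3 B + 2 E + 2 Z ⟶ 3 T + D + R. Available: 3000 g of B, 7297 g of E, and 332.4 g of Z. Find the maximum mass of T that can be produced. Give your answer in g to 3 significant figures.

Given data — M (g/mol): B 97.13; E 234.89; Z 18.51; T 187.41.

n(B) = 3000 / 97.13 = 30.89 mol
n(E) = 7297 / 234.89 = 31.07 mol
n(Z) = 332.4 / 18.51 = 17.96 mol
n/ν for B = 30.89/3 = 10.30
n/ν for E = 31.07/2 = 15.54
n/ν for Z = 17.96/2 = 8.980
Smallest n/ν is Z → limiting reagent.
n(T) = (3/2) × 17.96 = 26.94 mol
mass = 26.94 × 187.41 = 5049 g

5050 g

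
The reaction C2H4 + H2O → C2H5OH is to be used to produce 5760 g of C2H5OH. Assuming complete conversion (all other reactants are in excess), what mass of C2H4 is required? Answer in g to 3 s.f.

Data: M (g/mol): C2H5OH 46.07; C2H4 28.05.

n(C2H5OH) = 5760 / 46.07 = 125.0 mol
n(C2H4) = (1/1) × 125.0 = 125.0 mol
mass = 125.0 × 28.05 = 3506 g

3510 g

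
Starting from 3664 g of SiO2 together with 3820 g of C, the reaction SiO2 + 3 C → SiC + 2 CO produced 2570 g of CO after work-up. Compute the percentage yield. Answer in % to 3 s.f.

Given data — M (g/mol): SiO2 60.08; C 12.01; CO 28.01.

n(SiO2) = 3664 / 60.08 = 60.99 mol
n(C) = 3820 / 12.01 = 318.1 mol
n/ν for SiO2 = 60.99/1 = 60.99
n/ν for C = 318.1/3 = 106.0
Smallest n/ν is SiO2 → limiting reagent.
theoretical n(CO) = (2/1) × 60.99 = 122.0 mol → 3417 g
% yield = 2570 / 3417 × 100 = 75.21 %

75.2 %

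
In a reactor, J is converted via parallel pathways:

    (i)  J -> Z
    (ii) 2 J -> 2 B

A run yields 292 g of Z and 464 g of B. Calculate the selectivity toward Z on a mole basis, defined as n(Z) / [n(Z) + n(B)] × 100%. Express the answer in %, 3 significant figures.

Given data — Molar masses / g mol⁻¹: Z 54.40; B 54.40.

38.6 %

n(Z) = 292 / 54.40 = 5.368 mol
n(B) = 464 / 54.40 = 8.529 mol
selectivity = 5.368/(5.368+8.529) × 100 = 38.63 %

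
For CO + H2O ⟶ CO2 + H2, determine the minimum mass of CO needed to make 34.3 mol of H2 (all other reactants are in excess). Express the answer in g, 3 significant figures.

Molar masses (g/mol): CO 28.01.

n(H2) = 34.30 mol
n(CO) = (1/1) × 34.30 = 34.30 mol
mass = 34.30 × 28.01 = 960.7 g

961 g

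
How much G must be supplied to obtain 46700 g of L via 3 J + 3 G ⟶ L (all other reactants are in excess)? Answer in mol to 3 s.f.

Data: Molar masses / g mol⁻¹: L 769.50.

n(L) = 46700 / 769.50 = 60.69 mol
n(G) = (3/1) × 60.69 = 182.1 mol

182 mol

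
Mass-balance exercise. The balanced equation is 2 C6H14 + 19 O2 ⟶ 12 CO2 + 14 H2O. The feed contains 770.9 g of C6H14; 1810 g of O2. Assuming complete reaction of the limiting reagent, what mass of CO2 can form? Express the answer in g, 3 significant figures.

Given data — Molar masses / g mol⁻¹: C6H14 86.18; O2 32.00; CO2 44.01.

n(C6H14) = 770.9 / 86.18 = 8.945 mol
n(O2) = 1810 / 32.00 = 56.56 mol
n/ν for C6H14 = 8.945/2 = 4.473
n/ν for O2 = 56.56/19 = 2.977
Smallest n/ν is O2 → limiting reagent.
n(CO2) = (12/19) × 56.56 = 35.72 mol
mass = 35.72 × 44.01 = 1572 g

1570 g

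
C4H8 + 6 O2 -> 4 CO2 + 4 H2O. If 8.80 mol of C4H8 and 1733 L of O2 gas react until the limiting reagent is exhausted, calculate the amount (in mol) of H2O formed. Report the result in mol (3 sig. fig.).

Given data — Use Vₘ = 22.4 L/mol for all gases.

n(C4H8) = 8.800 mol
n(O2) = 1733 / 22.4 = 77.37 mol
n/ν → C4H8: 8.800, O2: 12.90; C4H8 is limiting.
n(H2O) = (4/1) × 8.800 = 35.20 mol

35.2 mol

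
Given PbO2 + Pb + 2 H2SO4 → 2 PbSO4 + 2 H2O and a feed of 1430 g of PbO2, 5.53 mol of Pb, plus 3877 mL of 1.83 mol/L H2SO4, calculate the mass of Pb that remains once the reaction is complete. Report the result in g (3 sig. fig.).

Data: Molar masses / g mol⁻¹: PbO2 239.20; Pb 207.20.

n(PbO2) = 1430 / 239.20 = 5.978 mol
n(Pb) = 5.530 mol
n(H2SO4) = 1.83 × 3877/1000 = 7.095 mol
n/ν for PbO2 = 5.978/1 = 5.978
n/ν for Pb = 5.530/1 = 5.530
n/ν for H2SO4 = 7.095/2 = 3.548
Smallest n/ν is H2SO4 → limiting reagent.
Pb consumed = (1/2) × 7.095 = 3.548 mol
Pb remaining = 5.530 − 3.548 = 1.982 mol
mass = 1.982 × 207.20 = 410.7 g

411 g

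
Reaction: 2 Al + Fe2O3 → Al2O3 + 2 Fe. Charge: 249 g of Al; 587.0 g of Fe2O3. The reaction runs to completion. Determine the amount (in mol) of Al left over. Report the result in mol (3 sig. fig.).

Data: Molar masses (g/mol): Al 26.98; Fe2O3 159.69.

n(Al) = 249.0 / 26.98 = 9.229 mol
n(Fe2O3) = 587.0 / 159.69 = 3.676 mol
n/ν for Al = 9.229/2 = 4.615
n/ν for Fe2O3 = 3.676/1 = 3.676
Smallest n/ν is Fe2O3 → limiting reagent.
Al consumed = (2/1) × 3.676 = 7.352 mol
Al remaining = 9.229 − 7.352 = 1.877 mol

1.88 mol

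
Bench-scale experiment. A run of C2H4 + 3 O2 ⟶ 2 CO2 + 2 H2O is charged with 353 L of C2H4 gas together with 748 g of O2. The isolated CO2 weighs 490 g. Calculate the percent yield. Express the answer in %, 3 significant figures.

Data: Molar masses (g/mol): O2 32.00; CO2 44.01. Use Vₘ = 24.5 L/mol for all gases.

n(C2H4) = 353.0 / 24.5 = 14.41 mol
n(O2) = 748.0 / 32.00 = 23.38 mol
n/ν → C2H4: 14.41, O2: 7.793; O2 is limiting.
theoretical n(CO2) = (2/3) × 23.38 = 15.59 mol → 686.1 g
% yield = 490 / 686.1 × 100 = 71.42 %

71.4 %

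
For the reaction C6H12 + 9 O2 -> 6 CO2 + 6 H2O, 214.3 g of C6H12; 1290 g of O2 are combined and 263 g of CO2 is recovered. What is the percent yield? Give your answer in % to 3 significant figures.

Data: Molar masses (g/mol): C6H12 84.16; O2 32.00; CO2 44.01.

n(C6H12) = 214.3 / 84.16 = 2.546 mol
n(O2) = 1290 / 32.00 = 40.31 mol
n/ν for C6H12 = 2.546/1 = 2.546
n/ν for O2 = 40.31/9 = 4.479
Smallest n/ν is C6H12 → limiting reagent.
theoretical n(CO2) = (6/1) × 2.546 = 15.28 mol → 672.5 g
% yield = 263 / 672.5 × 100 = 39.11 %

39.1 %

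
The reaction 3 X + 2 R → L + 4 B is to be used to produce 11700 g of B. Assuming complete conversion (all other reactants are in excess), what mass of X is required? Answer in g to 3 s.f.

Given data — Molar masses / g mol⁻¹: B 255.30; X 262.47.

9020 g

n(B) = 11700 / 255.30 = 45.83 mol
n(X) = (3/4) × 45.83 = 34.37 mol
mass = 34.37 × 262.47 = 9021 g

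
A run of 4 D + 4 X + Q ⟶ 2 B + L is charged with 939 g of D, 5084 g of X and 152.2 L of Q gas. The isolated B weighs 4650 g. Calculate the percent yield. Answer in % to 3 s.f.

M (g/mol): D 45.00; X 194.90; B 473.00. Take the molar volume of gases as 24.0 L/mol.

n(D) = 939.0 / 45.00 = 20.87 mol
n(X) = 5084 / 194.90 = 26.09 mol
n(Q) = 152.2 / 24.0 = 6.342 mol
n/ν for D = 20.87/4 = 5.218
n/ν for X = 26.09/4 = 6.523
n/ν for Q = 6.342/1 = 6.342
Smallest n/ν is D → limiting reagent.
theoretical n(B) = (2/4) × 20.87 = 10.44 mol → 4938 g
% yield = 4650 / 4938 × 100 = 94.17 %

94.2 %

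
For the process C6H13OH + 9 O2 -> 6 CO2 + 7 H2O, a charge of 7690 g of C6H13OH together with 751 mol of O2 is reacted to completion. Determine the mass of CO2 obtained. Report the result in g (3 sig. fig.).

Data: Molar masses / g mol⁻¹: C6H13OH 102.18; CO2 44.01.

19900 g

n(C6H13OH) = 7690 / 102.18 = 75.26 mol
n(O2) = 751.0 mol
n/ν → C6H13OH: 75.26, O2: 83.44; C6H13OH is limiting.
n(CO2) = (6/1) × 75.26 = 451.6 mol
mass = 451.6 × 44.01 = 19870 g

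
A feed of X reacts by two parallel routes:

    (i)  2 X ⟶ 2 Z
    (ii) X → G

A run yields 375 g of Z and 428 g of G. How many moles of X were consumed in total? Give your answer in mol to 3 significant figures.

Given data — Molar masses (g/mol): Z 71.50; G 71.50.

11.2 mol

n(Z) = 375 / 71.50 = 5.245 mol
n(G) = 428 / 71.50 = 5.986 mol
n(X) via (i) = (2/2)×5.245 = 5.245 mol
n(X) via (ii) = (1/1)×5.986 = 5.986 mol
total n(X) = 5.245 + 5.986 = 11.23 mol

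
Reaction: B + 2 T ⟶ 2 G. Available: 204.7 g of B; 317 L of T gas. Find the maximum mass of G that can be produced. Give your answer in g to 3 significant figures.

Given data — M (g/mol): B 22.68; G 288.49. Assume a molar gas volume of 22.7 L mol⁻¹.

4030 g

n(B) = 204.7 / 22.68 = 9.026 mol
n(T) = 317.0 / 22.7 = 13.96 mol
n/ν for B = 9.026/1 = 9.026
n/ν for T = 13.96/2 = 6.980
Smallest n/ν is T → limiting reagent.
n(G) = (2/2) × 13.96 = 13.96 mol
mass = 13.96 × 288.49 = 4027 g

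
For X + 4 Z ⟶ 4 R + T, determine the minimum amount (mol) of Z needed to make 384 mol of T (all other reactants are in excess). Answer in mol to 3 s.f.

1540 mol

n(T) = 384.0 mol
n(Z) = (4/1) × 384.0 = 1536 mol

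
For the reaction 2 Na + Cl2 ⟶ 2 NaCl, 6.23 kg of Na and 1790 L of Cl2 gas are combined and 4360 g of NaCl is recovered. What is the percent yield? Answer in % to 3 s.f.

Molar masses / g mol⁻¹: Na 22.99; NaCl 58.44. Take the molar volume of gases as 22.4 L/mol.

46.7 %

n(Na) = 6.230×1000 / 22.99 = 271.0 mol
n(Cl2) = 1790 / 22.4 = 79.91 mol
n/ν → Na: 135.5, Cl2: 79.91; Cl2 is limiting.
theoretical n(NaCl) = (2/1) × 79.91 = 159.8 mol → 9339 g
% yield = 4360 / 9339 × 100 = 46.69 %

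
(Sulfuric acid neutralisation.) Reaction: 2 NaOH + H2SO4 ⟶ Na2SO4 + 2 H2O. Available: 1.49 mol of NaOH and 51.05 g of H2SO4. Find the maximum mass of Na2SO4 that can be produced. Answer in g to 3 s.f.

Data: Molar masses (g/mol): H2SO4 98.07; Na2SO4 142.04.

73.9 g

n(NaOH) = 1.490 mol
n(H2SO4) = 51.05 / 98.07 = 0.5205 mol
n/ν for NaOH = 1.490/2 = 0.7450
n/ν for H2SO4 = 0.5205/1 = 0.5205
Smallest n/ν is H2SO4 → limiting reagent.
n(Na2SO4) = (1/1) × 0.5205 = 0.5205 mol
mass = 0.5205 × 142.04 = 73.93 g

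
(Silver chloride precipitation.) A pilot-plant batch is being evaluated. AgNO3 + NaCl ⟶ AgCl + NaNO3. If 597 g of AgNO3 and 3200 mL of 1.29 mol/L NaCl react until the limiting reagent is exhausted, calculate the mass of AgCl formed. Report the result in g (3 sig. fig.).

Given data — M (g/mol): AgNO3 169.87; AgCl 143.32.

504 g

n(AgNO3) = 597.0 / 169.87 = 3.514 mol
n(NaCl) = 1.29 × 3200/1000 = 4.128 mol
n/ν for AgNO3 = 3.514/1 = 3.514
n/ν for NaCl = 4.128/1 = 4.128
Smallest n/ν is AgNO3 → limiting reagent.
n(AgCl) = (1/1) × 3.514 = 3.514 mol
mass = 3.514 × 143.32 = 503.6 g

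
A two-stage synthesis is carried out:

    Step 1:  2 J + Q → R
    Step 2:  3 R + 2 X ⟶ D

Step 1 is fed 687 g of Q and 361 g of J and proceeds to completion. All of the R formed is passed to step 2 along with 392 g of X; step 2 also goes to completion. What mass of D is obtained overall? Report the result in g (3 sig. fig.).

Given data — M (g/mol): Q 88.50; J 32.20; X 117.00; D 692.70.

Step 1:
n(Q) = 687.0 / 88.50 = 7.763 mol
n(J) = 361.0 / 32.20 = 11.21 mol
n/ν for Q = 7.763/1 = 7.763
n/ν for J = 11.21/2 = 5.605
Smallest n/ν is J → limiting reagent.
n(R) produced = (1/2) × 11.21 = 5.605 mol
Step 2:
n(R) available = 5.605 mol
n(X) = 392.0 / 117.00 = 3.350 mol
n/ν for R = 5.605/3 = 1.868
n/ν for X = 3.350/2 = 1.675
Smallest n/ν is X → limiting reagent.
n(D) = (1/2) × 3.350 = 1.675 mol
mass = 1.675 × 692.70 = 1160 g

1160 g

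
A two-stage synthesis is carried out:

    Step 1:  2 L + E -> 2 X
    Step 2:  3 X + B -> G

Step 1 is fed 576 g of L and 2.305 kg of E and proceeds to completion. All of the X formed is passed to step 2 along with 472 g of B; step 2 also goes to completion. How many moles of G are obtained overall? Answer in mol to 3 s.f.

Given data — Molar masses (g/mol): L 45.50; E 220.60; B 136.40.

3.46 mol

Step 1:
n(L) = 576.0 / 45.50 = 12.66 mol
n(E) = 2.305×1000 / 220.60 = 10.45 mol
n/ν for L = 12.66/2 = 6.330
n/ν for E = 10.45/1 = 10.45
Smallest n/ν is L → limiting reagent.
n(X) produced = (2/2) × 12.66 = 12.66 mol
Step 2:
n(X) available = 12.66 mol
n(B) = 472.0 / 136.40 = 3.460 mol
n/ν for X = 12.66/3 = 4.220
n/ν for B = 3.460/1 = 3.460
Smallest n/ν is B → limiting reagent.
n(G) = (1/1) × 3.460 = 3.460 mol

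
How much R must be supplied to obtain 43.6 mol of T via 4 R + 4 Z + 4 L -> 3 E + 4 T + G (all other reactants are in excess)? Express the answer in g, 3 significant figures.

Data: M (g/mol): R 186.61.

8140 g

n(T) = 43.60 mol
n(R) = (4/4) × 43.60 = 43.60 mol
mass = 43.60 × 186.61 = 8136 g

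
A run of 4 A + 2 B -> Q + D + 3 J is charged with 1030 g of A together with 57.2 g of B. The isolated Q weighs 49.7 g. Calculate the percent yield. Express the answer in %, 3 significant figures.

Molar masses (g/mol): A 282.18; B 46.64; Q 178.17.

n(A) = 1030 / 282.18 = 3.650 mol
n(B) = 57.20 / 46.64 = 1.226 mol
n/ν for A = 3.650/4 = 0.9125
n/ν for B = 1.226/2 = 0.6130
Smallest n/ν is B → limiting reagent.
theoretical n(Q) = (1/2) × 1.226 = 0.6130 mol → 109.2 g
% yield = 49.7 / 109.2 × 100 = 45.51 %

45.5 %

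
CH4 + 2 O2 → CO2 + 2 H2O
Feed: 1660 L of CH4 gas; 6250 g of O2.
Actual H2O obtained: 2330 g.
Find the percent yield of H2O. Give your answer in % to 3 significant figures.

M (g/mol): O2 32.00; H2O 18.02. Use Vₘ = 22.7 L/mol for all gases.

n(CH4) = 1660 / 22.7 = 73.13 mol
n(O2) = 6250 / 32.00 = 195.3 mol
n/ν for CH4 = 73.13/1 = 73.13
n/ν for O2 = 195.3/2 = 97.65
Smallest n/ν is CH4 → limiting reagent.
theoretical n(H2O) = (2/1) × 73.13 = 146.3 mol → 2636 g
% yield = 2330 / 2636 × 100 = 88.39 %

88.4 %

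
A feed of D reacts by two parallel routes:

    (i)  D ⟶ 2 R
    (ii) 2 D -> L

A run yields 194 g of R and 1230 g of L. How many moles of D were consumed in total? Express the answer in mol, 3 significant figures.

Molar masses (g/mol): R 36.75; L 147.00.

19.4 mol

n(R) = 194 / 36.75 = 5.279 mol
n(L) = 1230 / 147.00 = 8.367 mol
n(D) via (i) = (1/2)×5.279 = 2.640 mol
n(D) via (ii) = (2/1)×8.367 = 16.73 mol
total n(D) = 2.640 + 16.73 = 19.37 mol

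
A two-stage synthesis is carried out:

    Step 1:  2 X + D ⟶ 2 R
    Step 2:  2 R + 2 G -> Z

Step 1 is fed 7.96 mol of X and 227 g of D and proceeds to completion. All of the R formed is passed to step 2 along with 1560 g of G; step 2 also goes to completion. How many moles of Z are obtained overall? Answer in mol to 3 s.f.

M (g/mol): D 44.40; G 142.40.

Step 1:
n(X) = 7.960 mol
n(D) = 227.0 / 44.40 = 5.113 mol
n/ν for X = 7.960/2 = 3.980
n/ν for D = 5.113/1 = 5.113
Smallest n/ν is X → limiting reagent.
n(R) produced = (2/2) × 7.960 = 7.960 mol
Step 2:
n(R) available = 7.960 mol
n(G) = 1560 / 142.40 = 10.96 mol
n/ν for R = 7.960/2 = 3.980
n/ν for G = 10.96/2 = 5.480
Smallest n/ν is R → limiting reagent.
n(Z) = (1/2) × 7.960 = 3.980 mol

3.98 mol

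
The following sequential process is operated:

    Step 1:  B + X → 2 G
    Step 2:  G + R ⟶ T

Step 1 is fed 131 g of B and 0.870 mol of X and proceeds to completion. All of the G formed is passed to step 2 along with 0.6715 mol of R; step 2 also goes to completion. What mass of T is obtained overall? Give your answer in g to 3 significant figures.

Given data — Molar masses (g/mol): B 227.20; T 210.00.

141 g

Step 1:
n(B) = 131.0 / 227.20 = 0.5766 mol
n(X) = 0.8700 mol
n/ν for B = 0.5766/1 = 0.5766
n/ν for X = 0.8700/1 = 0.8700
Smallest n/ν is B → limiting reagent.
n(G) produced = (2/1) × 0.5766 = 1.153 mol
Step 2:
n(G) available = 1.153 mol
n(R) = 0.6715 mol
n/ν for G = 1.153/1 = 1.153
n/ν for R = 0.6715/1 = 0.6715
Smallest n/ν is R → limiting reagent.
n(T) = (1/1) × 0.6715 = 0.6715 mol
mass = 0.6715 × 210.00 = 141.0 g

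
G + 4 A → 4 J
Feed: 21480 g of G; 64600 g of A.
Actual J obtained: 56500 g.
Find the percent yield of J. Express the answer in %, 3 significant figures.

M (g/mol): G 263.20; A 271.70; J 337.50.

70.4 %

n(G) = 21480 / 263.20 = 81.61 mol
n(A) = 64600 / 271.70 = 237.8 mol
n/ν → G: 81.61, A: 59.45; A is limiting.
theoretical n(J) = (4/4) × 237.8 = 237.8 mol → 80260 g
% yield = 56500 / 80260 × 100 = 70.40 %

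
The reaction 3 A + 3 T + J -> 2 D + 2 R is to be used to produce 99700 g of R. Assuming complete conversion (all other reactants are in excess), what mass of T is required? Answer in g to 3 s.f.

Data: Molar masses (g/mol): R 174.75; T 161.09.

n(R) = 99700 / 174.75 = 570.5 mol
n(T) = (3/2) × 570.5 = 855.8 mol
mass = 855.8 × 161.09 = 137900 g

138000 g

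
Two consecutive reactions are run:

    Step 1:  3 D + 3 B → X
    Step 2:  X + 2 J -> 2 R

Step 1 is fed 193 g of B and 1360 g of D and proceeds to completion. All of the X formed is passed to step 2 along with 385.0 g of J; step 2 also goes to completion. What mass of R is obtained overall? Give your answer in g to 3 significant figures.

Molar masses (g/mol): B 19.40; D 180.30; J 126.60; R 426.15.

1300 g

Step 1:
n(B) = 193.0 / 19.40 = 9.948 mol
n(D) = 1360 / 180.30 = 7.543 mol
n/ν for B = 9.948/3 = 3.316
n/ν for D = 7.543/3 = 2.514
Smallest n/ν is D → limiting reagent.
n(X) produced = (1/3) × 7.543 = 2.514 mol
Step 2:
n(X) available = 2.514 mol
n(J) = 385.0 / 126.60 = 3.041 mol
n/ν for X = 2.514/1 = 2.514
n/ν for J = 3.041/2 = 1.521
Smallest n/ν is J → limiting reagent.
n(R) = (2/2) × 3.041 = 3.041 mol
mass = 3.041 × 426.15 = 1296 g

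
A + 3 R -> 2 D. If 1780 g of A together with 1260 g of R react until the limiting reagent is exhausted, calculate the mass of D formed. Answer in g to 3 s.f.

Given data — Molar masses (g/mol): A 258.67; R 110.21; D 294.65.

n(A) = 1780 / 258.67 = 6.881 mol
n(R) = 1260 / 110.21 = 11.43 mol
n/ν for A = 6.881/1 = 6.881
n/ν for R = 11.43/3 = 3.810
Smallest n/ν is R → limiting reagent.
n(D) = (2/3) × 11.43 = 7.620 mol
mass = 7.620 × 294.65 = 2245 g

2250 g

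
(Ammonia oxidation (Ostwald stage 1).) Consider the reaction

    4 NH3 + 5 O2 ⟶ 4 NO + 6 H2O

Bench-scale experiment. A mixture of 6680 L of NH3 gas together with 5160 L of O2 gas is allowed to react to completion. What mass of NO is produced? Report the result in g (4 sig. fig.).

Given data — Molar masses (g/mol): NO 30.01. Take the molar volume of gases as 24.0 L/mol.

n(NH3) = 6680 / 24.0 = 278.3 mol
n(O2) = 5160 / 24.0 = 215.0 mol
n/ν for NH3 = 278.3/4 = 69.58
n/ν for O2 = 215.0/5 = 43.00
Smallest n/ν is O2 → limiting reagent.
n(NO) = (4/5) × 215.0 = 172.0 mol
mass = 172.0 × 30.01 = 5162 g

5162 g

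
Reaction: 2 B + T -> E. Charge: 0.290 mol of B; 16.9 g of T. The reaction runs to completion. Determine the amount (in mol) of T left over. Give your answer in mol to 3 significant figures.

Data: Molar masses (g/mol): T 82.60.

0.0596 mol

n(B) = 0.2900 mol
n(T) = 16.90 / 82.60 = 0.2046 mol
n/ν → B: 0.1450, T: 0.2046; B is limiting.
T consumed = (1/2) × 0.2900 = 0.1450 mol
T remaining = 0.2046 − 0.1450 = 0.05960 mol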